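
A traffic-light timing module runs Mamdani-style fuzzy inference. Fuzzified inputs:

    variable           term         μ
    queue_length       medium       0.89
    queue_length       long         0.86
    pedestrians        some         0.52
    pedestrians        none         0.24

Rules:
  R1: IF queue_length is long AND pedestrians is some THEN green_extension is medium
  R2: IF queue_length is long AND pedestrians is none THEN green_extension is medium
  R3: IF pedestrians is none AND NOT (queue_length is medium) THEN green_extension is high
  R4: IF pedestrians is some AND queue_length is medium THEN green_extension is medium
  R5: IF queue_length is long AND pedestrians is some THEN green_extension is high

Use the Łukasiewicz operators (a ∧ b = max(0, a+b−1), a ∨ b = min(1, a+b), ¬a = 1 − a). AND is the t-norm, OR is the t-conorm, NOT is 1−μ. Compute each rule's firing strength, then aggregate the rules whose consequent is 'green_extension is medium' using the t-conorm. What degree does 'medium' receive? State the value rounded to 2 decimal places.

0.89

R1: long=0.86, some=0.52; AND[max(0, a+b−1)] → w = 0.38
R2: long=0.86, none=0.24; AND[max(0, a+b−1)] → w = 0.10
R3: none=0.24, ¬medium=1−0.89=0.11; AND[max(0, a+b−1)] → w = 0.00
R4: some=0.52, medium=0.89; AND[max(0, a+b−1)] → w = 0.41
R5: long=0.86, some=0.52; AND[max(0, a+b−1)] → w = 0.38
Rules with consequent 'medium': {R1, R2, R4} → strengths 0.38, 0.10, 0.41
Aggregate via t-conorm [min(1, a+b)]: 0.89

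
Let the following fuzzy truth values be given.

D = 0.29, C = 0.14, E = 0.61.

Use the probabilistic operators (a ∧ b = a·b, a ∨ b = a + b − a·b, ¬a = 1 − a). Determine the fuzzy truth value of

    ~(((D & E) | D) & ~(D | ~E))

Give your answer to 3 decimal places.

0.820

D & E = a·b on (0.2900, 0.6100) = 0.1769
(D & E) | D = a + b − a·b on (0.1769, 0.2900) = 0.4156
~E = 1 − 0.6100 = 0.3900
D | ~E = a + b − a·b on (0.2900, 0.3900) = 0.5669
~(D | ~E) = 1 − 0.5669 = 0.4331
((D & E) | D) & ~(D | ~E) = a·b on (0.4156, 0.4331) = 0.1800
~(((D & E) | D) & ~(D | ~E)) = 1 − 0.1800 = 0.8200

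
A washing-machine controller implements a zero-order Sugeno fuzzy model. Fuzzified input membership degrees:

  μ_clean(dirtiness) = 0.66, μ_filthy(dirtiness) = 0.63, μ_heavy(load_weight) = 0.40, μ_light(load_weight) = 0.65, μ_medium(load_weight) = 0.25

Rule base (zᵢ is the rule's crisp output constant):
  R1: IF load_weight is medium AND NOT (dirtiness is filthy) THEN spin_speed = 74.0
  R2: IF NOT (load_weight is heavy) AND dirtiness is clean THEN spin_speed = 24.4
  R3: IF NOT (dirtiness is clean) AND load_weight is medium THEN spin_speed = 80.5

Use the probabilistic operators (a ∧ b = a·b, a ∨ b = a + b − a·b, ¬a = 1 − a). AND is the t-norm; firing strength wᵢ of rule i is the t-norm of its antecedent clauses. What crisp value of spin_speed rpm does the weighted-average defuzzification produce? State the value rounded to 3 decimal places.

40.715

R1 (z=74.0): medium=0.25, ¬filthy=1−0.63=0.37; AND[a·b] → w = 0.0925
R2 (z=24.4): ¬heavy=1−0.40=0.60, clean=0.66; AND[a·b] → w = 0.3960
R3 (z=80.5): ¬clean=1−0.66=0.34, medium=0.25; AND[a·b] → w = 0.0850
Weighted average = (0.0925·74.0 + 0.3960·24.4 + 0.0850·80.5) / (0.0925 + 0.3960 + 0.0850)
  = 23.3499 / 0.5735 = 40.715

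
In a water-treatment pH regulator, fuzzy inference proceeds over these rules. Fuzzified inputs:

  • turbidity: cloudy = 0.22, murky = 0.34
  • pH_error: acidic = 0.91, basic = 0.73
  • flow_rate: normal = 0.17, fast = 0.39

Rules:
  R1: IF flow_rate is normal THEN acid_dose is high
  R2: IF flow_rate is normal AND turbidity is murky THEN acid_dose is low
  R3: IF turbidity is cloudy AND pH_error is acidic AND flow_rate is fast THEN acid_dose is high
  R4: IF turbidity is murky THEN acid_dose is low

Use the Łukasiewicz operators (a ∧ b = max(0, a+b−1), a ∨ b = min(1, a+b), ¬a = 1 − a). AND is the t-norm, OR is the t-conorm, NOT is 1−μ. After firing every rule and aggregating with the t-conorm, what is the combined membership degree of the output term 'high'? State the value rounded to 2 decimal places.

0.17

R1: normal=0.17 → w = 0.17
R2: normal=0.17, murky=0.34; AND[max(0, a+b−1)] → w = 0.00
R3: cloudy=0.22, acidic=0.91, fast=0.39; AND[max(0, a+b−1)] → w = 0.00
R4: murky=0.34 → w = 0.34
Rules with consequent 'high': {R1, R3} → strengths 0.17, 0.00
Aggregate via t-conorm [min(1, a+b)]: 0.17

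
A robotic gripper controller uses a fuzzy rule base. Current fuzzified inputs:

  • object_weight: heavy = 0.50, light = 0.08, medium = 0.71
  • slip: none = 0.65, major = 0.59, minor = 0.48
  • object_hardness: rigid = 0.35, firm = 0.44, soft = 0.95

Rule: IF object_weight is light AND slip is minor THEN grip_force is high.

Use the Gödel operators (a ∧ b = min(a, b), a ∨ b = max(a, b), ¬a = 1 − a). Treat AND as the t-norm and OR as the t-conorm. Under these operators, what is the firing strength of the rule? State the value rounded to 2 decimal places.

firing strength: light=0.08, minor=0.48; AND[min(a, b)] → w = 0.08

0.08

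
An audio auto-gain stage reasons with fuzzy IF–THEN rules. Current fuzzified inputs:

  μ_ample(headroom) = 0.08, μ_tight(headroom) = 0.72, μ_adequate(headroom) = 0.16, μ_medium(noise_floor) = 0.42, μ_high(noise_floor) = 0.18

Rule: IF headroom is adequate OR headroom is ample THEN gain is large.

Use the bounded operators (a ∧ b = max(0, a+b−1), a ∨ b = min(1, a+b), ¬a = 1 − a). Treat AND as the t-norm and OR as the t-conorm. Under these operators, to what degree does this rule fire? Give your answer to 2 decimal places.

0.24

firing strength: adequate=0.16, ample=0.08; OR[min(1, a+b)] → w = 0.24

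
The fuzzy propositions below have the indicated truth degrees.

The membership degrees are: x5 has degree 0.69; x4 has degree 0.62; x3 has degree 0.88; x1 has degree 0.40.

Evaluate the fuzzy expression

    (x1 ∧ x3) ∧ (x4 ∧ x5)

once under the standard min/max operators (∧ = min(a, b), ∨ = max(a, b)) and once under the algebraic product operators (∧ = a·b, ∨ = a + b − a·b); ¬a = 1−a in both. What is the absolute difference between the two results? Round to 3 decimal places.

Under standard min/max:
  x1 ∧ x3 = min(a, b) on (0.40, 0.88) = 0.40
  x4 ∧ x5 = min(a, b) on (0.62, 0.69) = 0.62
  (x1 ∧ x3) ∧ (x4 ∧ x5) = min(a, b) on (0.40, 0.62) = 0.40
  → value = 0.4000
Under algebraic product:
  x1 ∧ x3 = a·b on (0.4000, 0.8800) = 0.3520
  x4 ∧ x5 = a·b on (0.6200, 0.6900) = 0.4278
  (x1 ∧ x3) ∧ (x4 ∧ x5) = a·b on (0.3520, 0.4278) = 0.1506
  → value = 0.1506
|0.4000 − 0.1506| = 0.249

0.249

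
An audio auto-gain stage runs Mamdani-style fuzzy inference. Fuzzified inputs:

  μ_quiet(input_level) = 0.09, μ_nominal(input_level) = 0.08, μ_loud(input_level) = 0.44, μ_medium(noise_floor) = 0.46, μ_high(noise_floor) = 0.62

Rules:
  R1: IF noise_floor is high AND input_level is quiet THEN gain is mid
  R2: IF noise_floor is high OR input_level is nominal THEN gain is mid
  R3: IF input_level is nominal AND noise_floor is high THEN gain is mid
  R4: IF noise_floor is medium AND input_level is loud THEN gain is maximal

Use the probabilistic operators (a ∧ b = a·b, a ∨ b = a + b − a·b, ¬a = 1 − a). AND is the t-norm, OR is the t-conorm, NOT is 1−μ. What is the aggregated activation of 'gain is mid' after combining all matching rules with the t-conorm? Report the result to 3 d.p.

R1: high=0.62, quiet=0.09; AND[a·b] → w = 0.0558
R2: high=0.62, nominal=0.08; OR[a + b − a·b] → w = 0.6504
R3: nominal=0.08, high=0.62; AND[a·b] → w = 0.0496
R4: medium=0.46, loud=0.44; AND[a·b] → w = 0.2024
Rules with consequent 'mid': {R1, R2, R3} → strengths 0.0558, 0.6504, 0.0496
Aggregate via t-conorm [a + b − a·b]: 0.6863

0.686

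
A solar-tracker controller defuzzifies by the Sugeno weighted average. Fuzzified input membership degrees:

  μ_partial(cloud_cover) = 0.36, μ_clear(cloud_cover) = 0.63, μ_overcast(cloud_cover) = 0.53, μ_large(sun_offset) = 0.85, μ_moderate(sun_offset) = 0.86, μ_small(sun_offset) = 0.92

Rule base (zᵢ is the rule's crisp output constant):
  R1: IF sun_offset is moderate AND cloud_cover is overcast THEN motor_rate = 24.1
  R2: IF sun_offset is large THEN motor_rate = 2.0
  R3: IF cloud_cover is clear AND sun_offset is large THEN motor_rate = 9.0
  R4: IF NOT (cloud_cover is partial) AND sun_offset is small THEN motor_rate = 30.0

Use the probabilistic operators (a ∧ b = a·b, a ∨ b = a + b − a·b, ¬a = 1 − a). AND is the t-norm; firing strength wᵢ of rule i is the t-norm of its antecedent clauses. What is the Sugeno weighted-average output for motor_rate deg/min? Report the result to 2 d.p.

14.47

R1 (z=24.1): moderate=0.86, overcast=0.53; AND[a·b] → w = 0.4558
R2 (z=2.0): large=0.85 → w = 0.8500
R3 (z=9.0): clear=0.63, large=0.85; AND[a·b] → w = 0.5355
R4 (z=30.0): ¬partial=1−0.36=0.64, small=0.92; AND[a·b] → w = 0.5888
Weighted average = (0.4558·24.1 + 0.8500·2.0 + 0.5355·9.0 + 0.5888·30.0) / (0.4558 + 0.8500 + 0.5355 + 0.5888)
  = 35.1683 / 2.4301 = 14.47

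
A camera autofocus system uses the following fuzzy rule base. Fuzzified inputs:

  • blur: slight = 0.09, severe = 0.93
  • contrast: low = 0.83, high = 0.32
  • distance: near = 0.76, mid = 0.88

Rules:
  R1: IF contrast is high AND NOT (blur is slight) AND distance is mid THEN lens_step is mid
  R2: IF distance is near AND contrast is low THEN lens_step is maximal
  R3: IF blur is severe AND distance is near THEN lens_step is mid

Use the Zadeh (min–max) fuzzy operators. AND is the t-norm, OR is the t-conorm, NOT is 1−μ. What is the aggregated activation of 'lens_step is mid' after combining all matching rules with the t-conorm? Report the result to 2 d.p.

R1: high=0.32, ¬slight=1−0.09=0.91, mid=0.88; AND[min(a, b)] → w = 0.32
R2: near=0.76, low=0.83; AND[min(a, b)] → w = 0.76
R3: severe=0.93, near=0.76; AND[min(a, b)] → w = 0.76
Rules with consequent 'mid': {R1, R3} → strengths 0.32, 0.76
Aggregate via t-conorm [max(a, b)]: 0.76

0.76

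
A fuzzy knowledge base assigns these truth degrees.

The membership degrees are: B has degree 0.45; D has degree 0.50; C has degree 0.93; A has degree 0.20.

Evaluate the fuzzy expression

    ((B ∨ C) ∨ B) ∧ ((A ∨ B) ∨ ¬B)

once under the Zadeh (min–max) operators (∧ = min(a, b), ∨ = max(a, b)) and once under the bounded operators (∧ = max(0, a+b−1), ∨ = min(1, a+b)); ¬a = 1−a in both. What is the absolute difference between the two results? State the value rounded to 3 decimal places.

Under Zadeh (min–max):
  B ∨ C = max(a, b) on (0.45, 0.93) = 0.93
  (B ∨ C) ∨ B = max(a, b) on (0.93, 0.45) = 0.93
  A ∨ B = max(a, b) on (0.20, 0.45) = 0.45
  ¬B = 1 − 0.45 = 0.55
  (A ∨ B) ∨ ¬B = max(a, b) on (0.45, 0.55) = 0.55
  ((B ∨ C) ∨ B) ∧ ((A ∨ B) ∨ ¬B) = min(a, b) on (0.93, 0.55) = 0.55
  → value = 0.5500
Under bounded:
  B ∨ C = min(1, a+b) on (0.45, 0.93) = 1.00
  (B ∨ C) ∨ B = min(1, a+b) on (1.00, 0.45) = 1.00
  A ∨ B = min(1, a+b) on (0.20, 0.45) = 0.65
  ¬B = 1 − 0.45 = 0.55
  (A ∨ B) ∨ ¬B = min(1, a+b) on (0.65, 0.55) = 1.00
  ((B ∨ C) ∨ B) ∧ ((A ∨ B) ∨ ¬B) = max(0, a+b−1) on (1.00, 1.00) = 1.00
  → value = 1.0000
|0.5500 − 1.0000| = 0.450

0.450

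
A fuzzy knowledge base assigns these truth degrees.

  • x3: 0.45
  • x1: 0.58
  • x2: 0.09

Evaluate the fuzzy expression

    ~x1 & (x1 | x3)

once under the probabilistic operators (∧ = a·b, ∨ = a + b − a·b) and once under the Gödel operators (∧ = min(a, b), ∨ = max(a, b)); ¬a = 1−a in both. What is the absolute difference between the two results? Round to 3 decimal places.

Under probabilistic:
  ~x1 = 1 − 0.5800 = 0.4200
  x1 | x3 = a + b − a·b on (0.5800, 0.4500) = 0.7690
  ~x1 & (x1 | x3) = a·b on (0.4200, 0.7690) = 0.3230
  → value = 0.3230
Under Gödel:
  ~x1 = 1 − 0.58 = 0.42
  x1 | x3 = max(a, b) on (0.58, 0.45) = 0.58
  ~x1 & (x1 | x3) = min(a, b) on (0.42, 0.58) = 0.42
  → value = 0.4200
|0.3230 − 0.4200| = 0.097

0.097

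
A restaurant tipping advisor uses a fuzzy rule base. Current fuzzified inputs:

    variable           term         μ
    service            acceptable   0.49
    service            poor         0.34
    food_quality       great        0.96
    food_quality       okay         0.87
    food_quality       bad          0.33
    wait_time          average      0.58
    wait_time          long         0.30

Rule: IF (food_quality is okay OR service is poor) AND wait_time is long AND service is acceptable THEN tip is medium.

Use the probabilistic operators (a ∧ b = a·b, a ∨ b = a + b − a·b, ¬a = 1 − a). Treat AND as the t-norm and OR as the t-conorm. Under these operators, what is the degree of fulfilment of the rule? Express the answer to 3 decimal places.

firing strength: (okay=0.87 OR poor=0.34) = 0.9142; AND[a·b] with long=0.30, acceptable=0.49 → w = 0.1344

0.134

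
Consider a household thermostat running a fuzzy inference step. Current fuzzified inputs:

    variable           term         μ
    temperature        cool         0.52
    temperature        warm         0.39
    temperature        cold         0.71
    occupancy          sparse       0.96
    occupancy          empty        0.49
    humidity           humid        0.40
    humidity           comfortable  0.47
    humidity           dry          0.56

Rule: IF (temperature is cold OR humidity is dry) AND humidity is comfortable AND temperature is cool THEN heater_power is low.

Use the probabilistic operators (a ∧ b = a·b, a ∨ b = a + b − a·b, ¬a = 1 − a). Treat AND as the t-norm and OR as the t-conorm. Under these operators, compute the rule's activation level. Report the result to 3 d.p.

firing strength: (cold=0.71 OR dry=0.56) = 0.8724; AND[a·b] with comfortable=0.47, cool=0.52 → w = 0.2132

0.213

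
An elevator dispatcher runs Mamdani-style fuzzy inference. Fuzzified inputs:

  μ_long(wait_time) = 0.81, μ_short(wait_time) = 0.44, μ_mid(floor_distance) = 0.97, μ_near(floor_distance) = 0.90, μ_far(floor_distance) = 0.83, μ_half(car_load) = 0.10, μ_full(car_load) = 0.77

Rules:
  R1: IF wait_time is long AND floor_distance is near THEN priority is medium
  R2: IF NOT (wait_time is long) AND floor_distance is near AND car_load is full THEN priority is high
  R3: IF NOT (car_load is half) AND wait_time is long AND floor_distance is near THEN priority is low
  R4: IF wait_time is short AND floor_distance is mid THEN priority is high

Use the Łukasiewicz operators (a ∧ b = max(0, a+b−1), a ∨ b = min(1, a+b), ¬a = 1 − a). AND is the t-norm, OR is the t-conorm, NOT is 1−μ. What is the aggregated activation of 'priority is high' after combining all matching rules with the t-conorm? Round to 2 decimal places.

R1: long=0.81, near=0.90; AND[max(0, a+b−1)] → w = 0.71
R2: ¬long=1−0.81=0.19, near=0.90, full=0.77; AND[max(0, a+b−1)] → w = 0.00
R3: ¬half=1−0.10=0.90, long=0.81, near=0.90; AND[max(0, a+b−1)] → w = 0.61
R4: short=0.44, mid=0.97; AND[max(0, a+b−1)] → w = 0.41
Rules with consequent 'high': {R2, R4} → strengths 0.00, 0.41
Aggregate via t-conorm [min(1, a+b)]: 0.41

0.41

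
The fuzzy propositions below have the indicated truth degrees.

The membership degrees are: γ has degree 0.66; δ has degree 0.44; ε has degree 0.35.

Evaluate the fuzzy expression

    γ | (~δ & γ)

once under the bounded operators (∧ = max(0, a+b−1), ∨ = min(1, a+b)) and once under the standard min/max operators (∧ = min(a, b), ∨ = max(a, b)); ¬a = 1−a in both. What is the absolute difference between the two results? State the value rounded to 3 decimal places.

Under bounded:
  ~δ = 1 − 0.44 = 0.56
  ~δ & γ = max(0, a+b−1) on (0.56, 0.66) = 0.22
  γ | (~δ & γ) = min(1, a+b) on (0.66, 0.22) = 0.88
  → value = 0.8800
Under standard min/max:
  ~δ = 1 − 0.44 = 0.56
  ~δ & γ = min(a, b) on (0.56, 0.66) = 0.56
  γ | (~δ & γ) = max(a, b) on (0.66, 0.56) = 0.66
  → value = 0.6600
|0.8800 − 0.6600| = 0.220

0.220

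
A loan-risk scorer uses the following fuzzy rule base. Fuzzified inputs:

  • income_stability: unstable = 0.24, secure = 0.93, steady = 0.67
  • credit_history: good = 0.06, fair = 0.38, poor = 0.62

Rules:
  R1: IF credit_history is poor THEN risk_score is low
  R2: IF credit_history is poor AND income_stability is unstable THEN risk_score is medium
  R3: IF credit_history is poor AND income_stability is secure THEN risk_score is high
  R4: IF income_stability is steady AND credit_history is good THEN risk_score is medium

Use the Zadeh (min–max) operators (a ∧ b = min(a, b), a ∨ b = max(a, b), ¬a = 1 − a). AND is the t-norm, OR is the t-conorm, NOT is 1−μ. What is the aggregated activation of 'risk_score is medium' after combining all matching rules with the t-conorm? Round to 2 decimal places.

0.24

R1: poor=0.62 → w = 0.62
R2: poor=0.62, unstable=0.24; AND[min(a, b)] → w = 0.24
R3: poor=0.62, secure=0.93; AND[min(a, b)] → w = 0.62
R4: steady=0.67, good=0.06; AND[min(a, b)] → w = 0.06
Rules with consequent 'medium': {R2, R4} → strengths 0.24, 0.06
Aggregate via t-conorm [max(a, b)]: 0.24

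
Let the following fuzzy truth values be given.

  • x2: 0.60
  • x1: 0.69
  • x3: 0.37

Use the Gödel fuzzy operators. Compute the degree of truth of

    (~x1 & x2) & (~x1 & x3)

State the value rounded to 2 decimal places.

0.31

~x1 = 1 − 0.69 = 0.31
~x1 & x2 = min(a, b) on (0.31, 0.60) = 0.31
~x1 = 1 − 0.69 = 0.31
~x1 & x3 = min(a, b) on (0.31, 0.37) = 0.31
(~x1 & x2) & (~x1 & x3) = min(a, b) on (0.31, 0.31) = 0.31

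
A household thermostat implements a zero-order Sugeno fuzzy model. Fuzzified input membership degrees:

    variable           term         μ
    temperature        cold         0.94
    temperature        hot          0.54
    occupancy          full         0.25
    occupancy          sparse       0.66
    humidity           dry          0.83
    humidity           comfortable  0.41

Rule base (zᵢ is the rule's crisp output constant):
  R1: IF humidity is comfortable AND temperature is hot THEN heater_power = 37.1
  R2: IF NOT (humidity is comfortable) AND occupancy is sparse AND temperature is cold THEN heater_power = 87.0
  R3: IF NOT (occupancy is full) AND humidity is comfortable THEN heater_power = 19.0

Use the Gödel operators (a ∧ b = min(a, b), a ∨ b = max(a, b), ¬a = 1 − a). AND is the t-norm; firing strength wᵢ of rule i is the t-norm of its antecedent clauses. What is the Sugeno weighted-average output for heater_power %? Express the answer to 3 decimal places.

52.717

R1 (z=37.1): comfortable=0.41, hot=0.54; AND[min(a, b)] → w = 0.41
R2 (z=87.0): ¬comfortable=1−0.41=0.59, sparse=0.66, cold=0.94; AND[min(a, b)] → w = 0.59
R3 (z=19.0): ¬full=1−0.25=0.75, comfortable=0.41; AND[min(a, b)] → w = 0.41
Weighted average = (0.41·37.1 + 0.59·87.0 + 0.41·19.0) / (0.41 + 0.59 + 0.41)
  = 74.3310 / 1.4100 = 52.717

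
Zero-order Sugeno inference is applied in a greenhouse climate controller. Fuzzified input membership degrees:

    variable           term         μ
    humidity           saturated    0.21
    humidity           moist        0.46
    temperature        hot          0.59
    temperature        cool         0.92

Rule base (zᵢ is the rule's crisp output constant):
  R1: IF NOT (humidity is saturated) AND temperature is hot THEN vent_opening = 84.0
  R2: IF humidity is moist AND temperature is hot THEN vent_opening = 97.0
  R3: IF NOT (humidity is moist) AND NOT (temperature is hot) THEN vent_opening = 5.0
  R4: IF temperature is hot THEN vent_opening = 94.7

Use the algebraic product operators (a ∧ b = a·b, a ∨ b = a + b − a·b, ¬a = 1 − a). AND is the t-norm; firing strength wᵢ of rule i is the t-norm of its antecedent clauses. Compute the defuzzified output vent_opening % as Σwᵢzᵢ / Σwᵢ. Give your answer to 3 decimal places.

R1 (z=84.0): ¬saturated=1−0.21=0.79, hot=0.59; AND[a·b] → w = 0.4661
R2 (z=97.0): moist=0.46, hot=0.59; AND[a·b] → w = 0.2714
R3 (z=5.0): ¬moist=1−0.46=0.54, ¬hot=1−0.59=0.41; AND[a·b] → w = 0.2214
R4 (z=94.7): hot=0.59 → w = 0.5900
Weighted average = (0.4661·84.0 + 0.2714·97.0 + 0.2214·5.0 + 0.5900·94.7) / (0.4661 + 0.2714 + 0.2214 + 0.5900)
  = 122.4582 / 1.5489 = 79.061

79.061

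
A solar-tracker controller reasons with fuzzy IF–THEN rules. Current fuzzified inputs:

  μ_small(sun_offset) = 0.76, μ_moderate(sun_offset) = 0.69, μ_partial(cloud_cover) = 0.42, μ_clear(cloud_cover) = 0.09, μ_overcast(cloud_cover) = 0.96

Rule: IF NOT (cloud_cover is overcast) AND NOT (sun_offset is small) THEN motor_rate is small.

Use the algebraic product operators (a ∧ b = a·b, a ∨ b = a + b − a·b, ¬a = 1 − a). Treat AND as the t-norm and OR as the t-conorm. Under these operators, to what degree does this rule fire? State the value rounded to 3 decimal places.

0.010

firing strength: ¬overcast=1−0.96=0.04, ¬small=1−0.76=0.24; AND[a·b] → w = 0.0096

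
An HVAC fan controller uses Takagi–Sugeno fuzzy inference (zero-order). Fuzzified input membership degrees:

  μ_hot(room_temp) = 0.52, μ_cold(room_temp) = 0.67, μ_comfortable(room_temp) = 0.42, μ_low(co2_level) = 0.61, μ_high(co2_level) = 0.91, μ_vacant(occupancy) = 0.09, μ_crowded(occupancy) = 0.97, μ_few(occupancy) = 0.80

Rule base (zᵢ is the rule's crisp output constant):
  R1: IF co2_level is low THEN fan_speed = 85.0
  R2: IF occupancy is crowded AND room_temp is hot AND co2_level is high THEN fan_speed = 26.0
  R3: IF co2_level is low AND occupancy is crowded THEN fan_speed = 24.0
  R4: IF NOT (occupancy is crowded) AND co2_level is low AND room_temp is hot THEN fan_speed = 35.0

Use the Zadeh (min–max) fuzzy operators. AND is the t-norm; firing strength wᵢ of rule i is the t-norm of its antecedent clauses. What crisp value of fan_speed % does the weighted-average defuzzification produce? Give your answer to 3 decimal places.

R1 (z=85.0): low=0.61 → w = 0.61
R2 (z=26.0): crowded=0.97, hot=0.52, high=0.91; AND[min(a, b)] → w = 0.52
R3 (z=24.0): low=0.61, crowded=0.97; AND[min(a, b)] → w = 0.61
R4 (z=35.0): ¬crowded=1−0.97=0.03, low=0.61, hot=0.52; AND[min(a, b)] → w = 0.03
Weighted average = (0.61·85.0 + 0.52·26.0 + 0.61·24.0 + 0.03·35.0) / (0.61 + 0.52 + 0.61 + 0.03)
  = 81.0600 / 1.7700 = 45.797

45.797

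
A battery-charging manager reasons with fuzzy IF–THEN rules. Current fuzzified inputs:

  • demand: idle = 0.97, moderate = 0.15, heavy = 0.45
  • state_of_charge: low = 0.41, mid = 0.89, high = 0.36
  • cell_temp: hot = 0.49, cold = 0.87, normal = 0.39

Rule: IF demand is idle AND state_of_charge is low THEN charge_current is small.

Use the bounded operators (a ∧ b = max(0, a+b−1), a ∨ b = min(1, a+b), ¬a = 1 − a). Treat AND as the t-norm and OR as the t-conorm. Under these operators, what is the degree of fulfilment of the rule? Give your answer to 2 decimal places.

firing strength: idle=0.97, low=0.41; AND[max(0, a+b−1)] → w = 0.38

0.38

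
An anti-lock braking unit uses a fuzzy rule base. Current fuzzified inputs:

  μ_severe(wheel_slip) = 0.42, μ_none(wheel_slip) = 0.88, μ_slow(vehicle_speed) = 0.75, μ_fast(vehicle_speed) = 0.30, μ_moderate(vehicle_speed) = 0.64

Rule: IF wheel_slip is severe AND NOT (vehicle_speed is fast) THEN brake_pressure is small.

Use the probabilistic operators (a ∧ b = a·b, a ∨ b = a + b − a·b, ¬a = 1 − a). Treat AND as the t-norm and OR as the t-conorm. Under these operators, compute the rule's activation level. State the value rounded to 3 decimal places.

0.294

firing strength: severe=0.42, ¬fast=1−0.30=0.70; AND[a·b] → w = 0.2940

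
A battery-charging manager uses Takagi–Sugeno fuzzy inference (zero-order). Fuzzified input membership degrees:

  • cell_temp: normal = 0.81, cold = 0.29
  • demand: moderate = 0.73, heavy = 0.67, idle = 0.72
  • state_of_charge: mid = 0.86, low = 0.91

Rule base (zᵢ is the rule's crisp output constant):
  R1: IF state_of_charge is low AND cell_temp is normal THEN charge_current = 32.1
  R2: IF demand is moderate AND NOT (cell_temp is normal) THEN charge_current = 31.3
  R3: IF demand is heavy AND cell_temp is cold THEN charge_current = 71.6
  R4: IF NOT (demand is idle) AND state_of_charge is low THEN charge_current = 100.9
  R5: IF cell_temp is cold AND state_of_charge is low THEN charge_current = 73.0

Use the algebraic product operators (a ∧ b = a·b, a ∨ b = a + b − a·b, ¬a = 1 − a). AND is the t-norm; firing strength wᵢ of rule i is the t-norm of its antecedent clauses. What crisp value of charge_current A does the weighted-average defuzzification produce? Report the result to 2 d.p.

54.69

R1 (z=32.1): low=0.91, normal=0.81; AND[a·b] → w = 0.7371
R2 (z=31.3): moderate=0.73, ¬normal=1−0.81=0.19; AND[a·b] → w = 0.1387
R3 (z=71.6): heavy=0.67, cold=0.29; AND[a·b] → w = 0.1943
R4 (z=100.9): ¬idle=1−0.72=0.28, low=0.91; AND[a·b] → w = 0.2548
R5 (z=73.0): cold=0.29, low=0.91; AND[a·b] → w = 0.2639
Weighted average = (0.7371·32.1 + 0.1387·31.3 + 0.1943·71.6 + 0.2548·100.9 + 0.2639·73.0) / (0.7371 + 0.1387 + 0.1943 + 0.2548 + 0.2639)
  = 86.8881 / 1.5888 = 54.69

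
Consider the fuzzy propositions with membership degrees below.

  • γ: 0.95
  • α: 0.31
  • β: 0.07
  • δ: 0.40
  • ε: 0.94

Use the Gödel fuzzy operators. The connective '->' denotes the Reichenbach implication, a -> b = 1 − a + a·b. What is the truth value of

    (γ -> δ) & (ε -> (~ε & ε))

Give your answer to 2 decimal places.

γ -> δ  [Reichenbach: 1 − a + a·b] with a=0.95, b=0.40 → 0.43
~ε = 1 − 0.94 = 0.06
~ε & ε = min(a, b) on (0.06, 0.94) = 0.06
ε -> (~ε & ε)  [Reichenbach: 1 − a + a·b] with a=0.94, b=0.06 → 0.12
(γ -> δ) & (ε -> (~ε & ε)) = min(a, b) on (0.43, 0.12) = 0.12

0.12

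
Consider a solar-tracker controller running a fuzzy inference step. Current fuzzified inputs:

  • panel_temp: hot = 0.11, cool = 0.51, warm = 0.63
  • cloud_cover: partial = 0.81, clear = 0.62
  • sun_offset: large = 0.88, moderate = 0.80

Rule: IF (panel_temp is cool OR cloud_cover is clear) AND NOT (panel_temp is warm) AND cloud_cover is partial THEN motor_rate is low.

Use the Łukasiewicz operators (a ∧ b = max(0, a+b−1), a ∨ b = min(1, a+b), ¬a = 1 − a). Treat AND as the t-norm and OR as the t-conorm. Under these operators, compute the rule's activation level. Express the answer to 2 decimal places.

0.18

firing strength: (cool=0.51 OR clear=0.62) = 1.00; AND[max(0, a+b−1)] with ¬warm=1−0.63=0.37, partial=0.81 → w = 0.18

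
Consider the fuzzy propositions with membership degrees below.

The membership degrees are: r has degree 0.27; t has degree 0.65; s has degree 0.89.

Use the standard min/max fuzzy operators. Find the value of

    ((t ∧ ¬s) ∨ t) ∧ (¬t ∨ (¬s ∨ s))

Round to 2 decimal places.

0.65

¬s = 1 − 0.89 = 0.11
t ∧ ¬s = min(a, b) on (0.65, 0.11) = 0.11
(t ∧ ¬s) ∨ t = max(a, b) on (0.11, 0.65) = 0.65
¬t = 1 − 0.65 = 0.35
¬s = 1 − 0.89 = 0.11
¬s ∨ s = max(a, b) on (0.11, 0.89) = 0.89
¬t ∨ (¬s ∨ s) = max(a, b) on (0.35, 0.89) = 0.89
((t ∧ ¬s) ∨ t) ∧ (¬t ∨ (¬s ∨ s)) = min(a, b) on (0.65, 0.89) = 0.65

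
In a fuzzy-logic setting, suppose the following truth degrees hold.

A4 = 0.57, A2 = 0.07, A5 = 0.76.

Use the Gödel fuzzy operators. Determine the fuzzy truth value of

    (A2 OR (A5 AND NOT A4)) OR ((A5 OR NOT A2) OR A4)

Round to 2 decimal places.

0.93

NOT A4 = 1 − 0.57 = 0.43
A5 AND NOT A4 = min(a, b) on (0.76, 0.43) = 0.43
A2 OR (A5 AND NOT A4) = max(a, b) on (0.07, 0.43) = 0.43
NOT A2 = 1 − 0.07 = 0.93
A5 OR NOT A2 = max(a, b) on (0.76, 0.93) = 0.93
(A5 OR NOT A2) OR A4 = max(a, b) on (0.93, 0.57) = 0.93
(A2 OR (A5 AND NOT A4)) OR ((A5 OR NOT A2) OR A4) = max(a, b) on (0.43, 0.93) = 0.93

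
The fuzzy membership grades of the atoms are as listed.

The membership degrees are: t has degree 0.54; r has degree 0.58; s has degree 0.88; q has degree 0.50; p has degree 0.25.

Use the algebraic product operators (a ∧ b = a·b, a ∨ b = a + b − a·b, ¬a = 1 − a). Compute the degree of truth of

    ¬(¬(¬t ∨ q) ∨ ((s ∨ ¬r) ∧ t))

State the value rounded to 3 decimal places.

¬t = 1 − 0.5400 = 0.4600
¬t ∨ q = a + b − a·b on (0.4600, 0.5000) = 0.7300
¬(¬t ∨ q) = 1 − 0.7300 = 0.2700
¬r = 1 − 0.5800 = 0.4200
s ∨ ¬r = a + b − a·b on (0.8800, 0.4200) = 0.9304
(s ∨ ¬r) ∧ t = a·b on (0.9304, 0.5400) = 0.5024
¬(¬t ∨ q) ∨ ((s ∨ ¬r) ∧ t) = a + b − a·b on (0.2700, 0.5024) = 0.6368
¬(¬(¬t ∨ q) ∨ ((s ∨ ¬r) ∧ t)) = 1 − 0.6368 = 0.3632

0.363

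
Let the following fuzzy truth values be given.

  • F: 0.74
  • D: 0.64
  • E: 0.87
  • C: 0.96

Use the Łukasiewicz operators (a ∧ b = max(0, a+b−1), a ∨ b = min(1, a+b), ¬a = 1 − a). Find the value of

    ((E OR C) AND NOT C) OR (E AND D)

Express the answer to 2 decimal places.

0.55

E OR C = min(1, a+b) on (0.87, 0.96) = 1.00
NOT C = 1 − 0.96 = 0.04
(E OR C) AND NOT C = max(0, a+b−1) on (1.00, 0.04) = 0.04
E AND D = max(0, a+b−1) on (0.87, 0.64) = 0.51
((E OR C) AND NOT C) OR (E AND D) = min(1, a+b) on (0.04, 0.51) = 0.55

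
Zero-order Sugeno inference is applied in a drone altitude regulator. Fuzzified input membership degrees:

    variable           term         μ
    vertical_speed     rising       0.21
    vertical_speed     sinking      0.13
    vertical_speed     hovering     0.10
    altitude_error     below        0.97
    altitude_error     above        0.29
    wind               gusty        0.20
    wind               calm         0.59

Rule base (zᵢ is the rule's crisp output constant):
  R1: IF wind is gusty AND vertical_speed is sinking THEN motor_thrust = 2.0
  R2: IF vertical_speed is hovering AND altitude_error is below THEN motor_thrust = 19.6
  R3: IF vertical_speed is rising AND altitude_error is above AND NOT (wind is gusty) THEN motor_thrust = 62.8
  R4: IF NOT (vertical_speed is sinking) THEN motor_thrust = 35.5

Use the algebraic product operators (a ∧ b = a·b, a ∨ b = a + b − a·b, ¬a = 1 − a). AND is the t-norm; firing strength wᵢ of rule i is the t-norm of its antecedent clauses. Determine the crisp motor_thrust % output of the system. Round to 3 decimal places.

R1 (z=2.0): gusty=0.20, sinking=0.13; AND[a·b] → w = 0.0260
R2 (z=19.6): hovering=0.10, below=0.97; AND[a·b] → w = 0.0970
R3 (z=62.8): rising=0.21, above=0.29, ¬gusty=1−0.20=0.80; AND[a·b] → w = 0.0487
R4 (z=35.5): ¬sinking=1−0.13=0.87 → w = 0.8700
Weighted average = (0.0260·2.0 + 0.0970·19.6 + 0.0487·62.8 + 0.8700·35.5) / (0.0260 + 0.0970 + 0.0487 + 0.8700)
  = 35.8978 / 1.0417 = 34.460

34.460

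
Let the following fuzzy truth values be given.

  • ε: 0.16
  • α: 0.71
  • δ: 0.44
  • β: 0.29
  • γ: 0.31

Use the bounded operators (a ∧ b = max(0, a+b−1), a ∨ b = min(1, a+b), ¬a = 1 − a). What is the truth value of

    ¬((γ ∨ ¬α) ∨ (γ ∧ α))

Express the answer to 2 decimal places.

0.38

¬α = 1 − 0.71 = 0.29
γ ∨ ¬α = min(1, a+b) on (0.31, 0.29) = 0.60
γ ∧ α = max(0, a+b−1) on (0.31, 0.71) = 0.02
(γ ∨ ¬α) ∨ (γ ∧ α) = min(1, a+b) on (0.60, 0.02) = 0.62
¬((γ ∨ ¬α) ∨ (γ ∧ α)) = 1 − 0.62 = 0.38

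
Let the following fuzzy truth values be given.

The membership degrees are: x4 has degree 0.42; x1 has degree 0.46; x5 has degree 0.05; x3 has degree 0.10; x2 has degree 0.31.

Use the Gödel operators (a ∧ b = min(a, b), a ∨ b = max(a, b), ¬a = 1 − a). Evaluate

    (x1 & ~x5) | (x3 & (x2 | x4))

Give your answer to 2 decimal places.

~x5 = 1 − 0.05 = 0.95
x1 & ~x5 = min(a, b) on (0.46, 0.95) = 0.46
x2 | x4 = max(a, b) on (0.31, 0.42) = 0.42
x3 & (x2 | x4) = min(a, b) on (0.10, 0.42) = 0.10
(x1 & ~x5) | (x3 & (x2 | x4)) = max(a, b) on (0.46, 0.10) = 0.46

0.46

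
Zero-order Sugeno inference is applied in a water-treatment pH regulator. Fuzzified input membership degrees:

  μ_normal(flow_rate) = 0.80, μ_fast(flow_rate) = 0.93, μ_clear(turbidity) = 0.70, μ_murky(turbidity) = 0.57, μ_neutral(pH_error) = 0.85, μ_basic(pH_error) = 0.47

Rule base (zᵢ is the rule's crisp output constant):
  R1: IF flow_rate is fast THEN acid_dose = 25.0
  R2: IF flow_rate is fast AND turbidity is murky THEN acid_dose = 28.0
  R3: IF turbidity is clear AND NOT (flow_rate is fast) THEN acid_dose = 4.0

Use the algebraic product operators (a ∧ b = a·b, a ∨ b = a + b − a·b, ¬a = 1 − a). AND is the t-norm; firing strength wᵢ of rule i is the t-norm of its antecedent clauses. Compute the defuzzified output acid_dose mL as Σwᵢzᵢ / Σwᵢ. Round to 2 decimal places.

25.37

R1 (z=25.0): fast=0.93 → w = 0.9300
R2 (z=28.0): fast=0.93, murky=0.57; AND[a·b] → w = 0.5301
R3 (z=4.0): clear=0.70, ¬fast=1−0.93=0.07; AND[a·b] → w = 0.0490
Weighted average = (0.9300·25.0 + 0.5301·28.0 + 0.0490·4.0) / (0.9300 + 0.5301 + 0.0490)
  = 38.2888 / 1.5091 = 25.37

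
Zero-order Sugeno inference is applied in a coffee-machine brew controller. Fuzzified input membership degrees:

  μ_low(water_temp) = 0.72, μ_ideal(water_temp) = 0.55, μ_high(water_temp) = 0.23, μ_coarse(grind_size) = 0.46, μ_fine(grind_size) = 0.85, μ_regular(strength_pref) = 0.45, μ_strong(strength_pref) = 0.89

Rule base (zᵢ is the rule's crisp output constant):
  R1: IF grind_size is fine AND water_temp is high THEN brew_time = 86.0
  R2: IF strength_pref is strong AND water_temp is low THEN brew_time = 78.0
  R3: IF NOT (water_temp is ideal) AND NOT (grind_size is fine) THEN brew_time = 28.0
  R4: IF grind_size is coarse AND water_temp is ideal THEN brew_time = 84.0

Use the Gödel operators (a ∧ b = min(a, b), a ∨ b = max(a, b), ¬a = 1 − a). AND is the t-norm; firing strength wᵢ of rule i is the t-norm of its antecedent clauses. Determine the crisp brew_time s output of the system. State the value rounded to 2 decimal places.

76.14

R1 (z=86.0): fine=0.85, high=0.23; AND[min(a, b)] → w = 0.23
R2 (z=78.0): strong=0.89, low=0.72; AND[min(a, b)] → w = 0.72
R3 (z=28.0): ¬ideal=1−0.55=0.45, ¬fine=1−0.85=0.15; AND[min(a, b)] → w = 0.15
R4 (z=84.0): coarse=0.46, ideal=0.55; AND[min(a, b)] → w = 0.46
Weighted average = (0.23·86.0 + 0.72·78.0 + 0.15·28.0 + 0.46·84.0) / (0.23 + 0.72 + 0.15 + 0.46)
  = 118.7800 / 1.5600 = 76.14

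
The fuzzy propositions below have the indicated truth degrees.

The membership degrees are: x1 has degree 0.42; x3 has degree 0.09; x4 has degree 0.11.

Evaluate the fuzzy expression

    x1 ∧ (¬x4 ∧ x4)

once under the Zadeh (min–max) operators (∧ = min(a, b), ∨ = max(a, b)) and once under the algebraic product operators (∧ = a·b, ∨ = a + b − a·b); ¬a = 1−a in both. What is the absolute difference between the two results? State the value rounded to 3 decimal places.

Under Zadeh (min–max):
  ¬x4 = 1 − 0.11 = 0.89
  ¬x4 ∧ x4 = min(a, b) on (0.89, 0.11) = 0.11
  x1 ∧ (¬x4 ∧ x4) = min(a, b) on (0.42, 0.11) = 0.11
  → value = 0.1100
Under algebraic product:
  ¬x4 = 1 − 0.1100 = 0.8900
  ¬x4 ∧ x4 = a·b on (0.8900, 0.1100) = 0.0979
  x1 ∧ (¬x4 ∧ x4) = a·b on (0.4200, 0.0979) = 0.0411
  → value = 0.0411
|0.1100 − 0.0411| = 0.069

0.069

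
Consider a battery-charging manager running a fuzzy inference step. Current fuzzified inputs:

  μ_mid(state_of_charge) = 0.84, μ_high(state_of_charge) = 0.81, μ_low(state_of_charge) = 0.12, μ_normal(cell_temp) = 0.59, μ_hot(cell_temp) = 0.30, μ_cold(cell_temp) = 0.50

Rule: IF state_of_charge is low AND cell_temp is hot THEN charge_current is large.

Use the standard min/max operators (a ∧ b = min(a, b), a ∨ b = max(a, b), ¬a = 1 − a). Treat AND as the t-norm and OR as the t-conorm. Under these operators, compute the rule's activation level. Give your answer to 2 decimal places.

firing strength: low=0.12, hot=0.30; AND[min(a, b)] → w = 0.12

0.12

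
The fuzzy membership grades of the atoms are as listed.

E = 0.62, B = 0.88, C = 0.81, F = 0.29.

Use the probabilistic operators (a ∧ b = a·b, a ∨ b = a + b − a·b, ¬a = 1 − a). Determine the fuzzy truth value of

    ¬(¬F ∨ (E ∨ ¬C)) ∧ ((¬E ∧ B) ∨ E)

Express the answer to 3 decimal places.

¬F = 1 − 0.2900 = 0.7100
¬C = 1 − 0.8100 = 0.1900
E ∨ ¬C = a + b − a·b on (0.6200, 0.1900) = 0.6922
¬F ∨ (E ∨ ¬C) = a + b − a·b on (0.7100, 0.6922) = 0.9107
¬(¬F ∨ (E ∨ ¬C)) = 1 − 0.9107 = 0.0893
¬E = 1 − 0.6200 = 0.3800
¬E ∧ B = a·b on (0.3800, 0.8800) = 0.3344
(¬E ∧ B) ∨ E = a + b − a·b on (0.3344, 0.6200) = 0.7471
¬(¬F ∨ (E ∨ ¬C)) ∧ ((¬E ∧ B) ∨ E) = a·b on (0.0893, 0.7471) = 0.0667

0.067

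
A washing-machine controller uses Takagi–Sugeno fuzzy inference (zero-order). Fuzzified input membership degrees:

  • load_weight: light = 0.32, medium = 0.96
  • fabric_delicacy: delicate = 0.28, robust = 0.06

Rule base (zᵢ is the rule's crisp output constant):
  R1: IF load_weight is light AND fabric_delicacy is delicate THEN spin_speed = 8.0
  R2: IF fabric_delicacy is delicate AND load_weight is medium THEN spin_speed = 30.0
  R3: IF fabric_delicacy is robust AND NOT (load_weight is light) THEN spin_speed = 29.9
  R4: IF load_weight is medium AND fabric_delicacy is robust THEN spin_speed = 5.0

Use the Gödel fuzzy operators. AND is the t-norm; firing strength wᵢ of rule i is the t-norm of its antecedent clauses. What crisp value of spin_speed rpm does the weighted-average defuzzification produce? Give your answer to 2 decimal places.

18.73

R1 (z=8.0): light=0.32, delicate=0.28; AND[min(a, b)] → w = 0.28
R2 (z=30.0): delicate=0.28, medium=0.96; AND[min(a, b)] → w = 0.28
R3 (z=29.9): robust=0.06, ¬light=1−0.32=0.68; AND[min(a, b)] → w = 0.06
R4 (z=5.0): medium=0.96, robust=0.06; AND[min(a, b)] → w = 0.06
Weighted average = (0.28·8.0 + 0.28·30.0 + 0.06·29.9 + 0.06·5.0) / (0.28 + 0.28 + 0.06 + 0.06)
  = 12.7340 / 0.6800 = 18.73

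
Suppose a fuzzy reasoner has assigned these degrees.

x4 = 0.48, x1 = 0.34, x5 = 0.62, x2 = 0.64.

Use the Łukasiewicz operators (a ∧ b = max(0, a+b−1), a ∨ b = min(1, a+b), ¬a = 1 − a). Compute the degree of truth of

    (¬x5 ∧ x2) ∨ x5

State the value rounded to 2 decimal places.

¬x5 = 1 − 0.62 = 0.38
¬x5 ∧ x2 = max(0, a+b−1) on (0.38, 0.64) = 0.02
(¬x5 ∧ x2) ∨ x5 = min(1, a+b) on (0.02, 0.62) = 0.64

0.64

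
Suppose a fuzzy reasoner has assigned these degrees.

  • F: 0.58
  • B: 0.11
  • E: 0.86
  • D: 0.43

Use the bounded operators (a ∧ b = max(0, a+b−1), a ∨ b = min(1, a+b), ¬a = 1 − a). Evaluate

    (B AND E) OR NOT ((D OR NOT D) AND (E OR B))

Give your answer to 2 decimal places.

0.03

B AND E = max(0, a+b−1) on (0.11, 0.86) = 0.00
NOT D = 1 − 0.43 = 0.57
D OR NOT D = min(1, a+b) on (0.43, 0.57) = 1.00
E OR B = min(1, a+b) on (0.86, 0.11) = 0.97
(D OR NOT D) AND (E OR B) = max(0, a+b−1) on (1.00, 0.97) = 0.97
NOT ((D OR NOT D) AND (E OR B)) = 1 − 0.97 = 0.03
(B AND E) OR NOT ((D OR NOT D) AND (E OR B)) = min(1, a+b) on (0.00, 0.03) = 0.03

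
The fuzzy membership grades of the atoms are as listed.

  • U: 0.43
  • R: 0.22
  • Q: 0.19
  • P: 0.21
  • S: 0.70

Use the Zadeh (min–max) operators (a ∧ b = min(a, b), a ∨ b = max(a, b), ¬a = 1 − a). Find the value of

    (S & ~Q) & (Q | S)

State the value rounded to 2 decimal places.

~Q = 1 − 0.19 = 0.81
S & ~Q = min(a, b) on (0.70, 0.81) = 0.70
Q | S = max(a, b) on (0.19, 0.70) = 0.70
(S & ~Q) & (Q | S) = min(a, b) on (0.70, 0.70) = 0.70

0.70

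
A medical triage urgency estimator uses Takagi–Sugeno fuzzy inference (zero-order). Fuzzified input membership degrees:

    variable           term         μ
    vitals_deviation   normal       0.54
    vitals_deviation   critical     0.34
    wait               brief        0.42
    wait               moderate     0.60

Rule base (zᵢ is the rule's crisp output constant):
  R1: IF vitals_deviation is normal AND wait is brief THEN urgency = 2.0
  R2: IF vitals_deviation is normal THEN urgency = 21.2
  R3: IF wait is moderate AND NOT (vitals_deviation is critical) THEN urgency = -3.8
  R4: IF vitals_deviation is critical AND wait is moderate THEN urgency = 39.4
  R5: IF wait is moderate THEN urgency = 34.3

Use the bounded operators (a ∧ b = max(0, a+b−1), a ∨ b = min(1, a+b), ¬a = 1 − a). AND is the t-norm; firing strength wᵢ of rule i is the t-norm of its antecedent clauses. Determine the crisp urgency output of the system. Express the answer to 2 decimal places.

R1 (z=2.0): normal=0.54, brief=0.42; AND[max(0, a+b−1)] → w = 0.00
R2 (z=21.2): normal=0.54 → w = 0.54
R3 (z=-3.8): moderate=0.60, ¬critical=1−0.34=0.66; AND[max(0, a+b−1)] → w = 0.26
R4 (z=39.4): critical=0.34, moderate=0.60; AND[max(0, a+b−1)] → w = 0.00
R5 (z=34.3): moderate=0.60 → w = 0.60
Weighted average = (0.00·2.0 + 0.54·21.2 + 0.26·-3.8 + 0.00·39.4 + 0.60·34.3) / (0.00 + 0.54 + 0.26 + 0.00 + 0.60)
  = 31.0400 / 1.4000 = 22.17

22.17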